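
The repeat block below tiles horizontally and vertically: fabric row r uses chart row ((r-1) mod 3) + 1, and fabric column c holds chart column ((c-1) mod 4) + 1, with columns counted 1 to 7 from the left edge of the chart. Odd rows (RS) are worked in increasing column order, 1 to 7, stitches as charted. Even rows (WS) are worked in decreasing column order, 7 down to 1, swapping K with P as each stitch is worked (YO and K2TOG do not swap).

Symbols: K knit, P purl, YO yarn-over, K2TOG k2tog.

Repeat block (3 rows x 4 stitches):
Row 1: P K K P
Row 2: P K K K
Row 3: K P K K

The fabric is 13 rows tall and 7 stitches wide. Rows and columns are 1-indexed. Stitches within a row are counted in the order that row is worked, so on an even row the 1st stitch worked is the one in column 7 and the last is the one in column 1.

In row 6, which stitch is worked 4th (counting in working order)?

== STITCH ==
P

Derivation:
Row 6: (6-1) mod 3 = 2, so use chart row 3. Even row -> WS.
Chart row 3 tiled across columns 1-7: K P K K K P K
WS row: flip the tiled sequence (start at column 7) and apply K<->P; YO and K2TOG stay.
Row 6 as worked: P K P P P K P
The 4th stitch worked is P.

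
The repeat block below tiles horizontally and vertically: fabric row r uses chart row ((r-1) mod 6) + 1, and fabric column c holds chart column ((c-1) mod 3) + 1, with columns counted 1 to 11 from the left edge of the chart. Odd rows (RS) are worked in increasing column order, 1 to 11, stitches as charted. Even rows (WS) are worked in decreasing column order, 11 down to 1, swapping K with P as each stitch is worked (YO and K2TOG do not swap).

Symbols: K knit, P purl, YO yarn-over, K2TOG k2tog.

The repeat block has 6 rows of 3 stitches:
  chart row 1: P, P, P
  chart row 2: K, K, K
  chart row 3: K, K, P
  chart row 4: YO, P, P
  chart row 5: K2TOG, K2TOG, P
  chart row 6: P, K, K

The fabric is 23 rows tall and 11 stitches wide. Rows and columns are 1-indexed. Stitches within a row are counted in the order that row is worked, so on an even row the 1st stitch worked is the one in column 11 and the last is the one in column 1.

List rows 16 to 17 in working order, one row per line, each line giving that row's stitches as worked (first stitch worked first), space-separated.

== ROWS AS WORKED ==
K YO K K YO K K YO K K YO
K2TOG K2TOG P K2TOG K2TOG P K2TOG K2TOG P K2TOG K2TOG

Derivation:
Row 16: chart row 4, WS - tiled (columns 1-11): YO P P YO P P YO P P YO P; work from column 11 back to 1 with K<->P swapped.
Row 17: chart row 5, RS - tile across columns 1-11 and work as-is.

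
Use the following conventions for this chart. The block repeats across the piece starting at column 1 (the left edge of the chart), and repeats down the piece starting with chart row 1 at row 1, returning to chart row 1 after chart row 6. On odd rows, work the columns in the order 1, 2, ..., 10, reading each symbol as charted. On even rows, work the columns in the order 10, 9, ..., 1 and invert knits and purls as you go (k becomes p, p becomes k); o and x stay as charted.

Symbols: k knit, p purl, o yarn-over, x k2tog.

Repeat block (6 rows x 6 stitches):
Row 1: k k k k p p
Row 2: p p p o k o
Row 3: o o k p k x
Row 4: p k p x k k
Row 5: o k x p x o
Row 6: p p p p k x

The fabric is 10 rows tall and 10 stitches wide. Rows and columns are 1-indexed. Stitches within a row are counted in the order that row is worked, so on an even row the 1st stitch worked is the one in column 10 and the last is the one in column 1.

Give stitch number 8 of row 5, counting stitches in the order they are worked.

Result:
k

Derivation:
Row 5: (5-1) mod 6 = 4, so use chart row 5. Odd row -> RS.
Chart row 5 tiled across columns 1-10: o k x p x o o k x p
RS row: no reversal, no swap; stitch n worked = column n.
Stitch 8 in working order -> k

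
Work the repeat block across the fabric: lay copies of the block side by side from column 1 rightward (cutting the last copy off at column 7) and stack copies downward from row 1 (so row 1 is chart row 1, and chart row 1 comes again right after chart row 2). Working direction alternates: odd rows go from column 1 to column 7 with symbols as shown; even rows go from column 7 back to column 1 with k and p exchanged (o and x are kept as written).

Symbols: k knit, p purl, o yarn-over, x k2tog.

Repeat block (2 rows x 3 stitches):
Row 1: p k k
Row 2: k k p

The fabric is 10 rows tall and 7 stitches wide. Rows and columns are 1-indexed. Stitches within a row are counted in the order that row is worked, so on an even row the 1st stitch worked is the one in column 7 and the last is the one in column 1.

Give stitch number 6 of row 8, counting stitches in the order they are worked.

== STITCH ==
p

Derivation:
Row 8 uses chart row ((8-1) mod 2)+1 = 2. Row 8 is even, so WS.
Chart row 2 tiled across columns 1-7: k k p k k p k
WS row: flip the tiled sequence (start at column 7) and apply k<->p; o and x stay.
Row 8 as worked: p k p p k p p
The 6th stitch worked is p.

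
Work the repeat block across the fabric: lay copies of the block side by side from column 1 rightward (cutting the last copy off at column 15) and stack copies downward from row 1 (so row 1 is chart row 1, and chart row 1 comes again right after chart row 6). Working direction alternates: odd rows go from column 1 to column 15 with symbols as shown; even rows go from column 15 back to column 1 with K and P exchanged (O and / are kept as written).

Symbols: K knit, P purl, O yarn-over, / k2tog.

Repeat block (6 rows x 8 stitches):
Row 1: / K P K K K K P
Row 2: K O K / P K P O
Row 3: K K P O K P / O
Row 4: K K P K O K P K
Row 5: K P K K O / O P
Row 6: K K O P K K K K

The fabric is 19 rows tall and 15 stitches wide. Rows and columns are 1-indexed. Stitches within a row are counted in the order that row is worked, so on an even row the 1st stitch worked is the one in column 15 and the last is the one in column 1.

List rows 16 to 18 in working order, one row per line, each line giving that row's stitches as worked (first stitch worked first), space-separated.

Row 16: chart row 4, WS - tiled (columns 1-15): K K P K O K P K K K P K O K P; work from column 15 back to 1 with K<->P swapped.
Row 17: chart row 5, RS - tile across columns 1-15 and work as-is.
Row 18: chart row 6, WS - tiled (columns 1-15): K K O P K K K K K K O P K K K; work from column 15 back to 1 with K<->P swapped.

== ROWS AS WORKED ==
K P O P K P P P K P O P K P P
K P K K O / O P K P K K O / O
P P P K O P P P P P P K O P P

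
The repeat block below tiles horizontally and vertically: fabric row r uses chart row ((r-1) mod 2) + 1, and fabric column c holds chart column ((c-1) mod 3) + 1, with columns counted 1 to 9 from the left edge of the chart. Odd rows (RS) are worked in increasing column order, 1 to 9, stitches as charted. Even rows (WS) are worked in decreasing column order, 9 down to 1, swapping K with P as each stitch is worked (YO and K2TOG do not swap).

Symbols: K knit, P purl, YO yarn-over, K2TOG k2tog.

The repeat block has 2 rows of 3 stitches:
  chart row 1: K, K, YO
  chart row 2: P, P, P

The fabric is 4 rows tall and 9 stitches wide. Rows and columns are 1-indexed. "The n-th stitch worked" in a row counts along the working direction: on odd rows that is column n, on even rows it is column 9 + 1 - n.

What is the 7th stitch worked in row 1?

Stitch:
K

Derivation:
Row 1: (1-1) mod 2 = 0, so use chart row 1. Odd row -> RS.
Chart row 1 tiled across columns 1-9: K K YO K K YO K K YO
Right side: take the tiled row as-is (worked left to right from column 1).
Counting 7 along the worked row gives K.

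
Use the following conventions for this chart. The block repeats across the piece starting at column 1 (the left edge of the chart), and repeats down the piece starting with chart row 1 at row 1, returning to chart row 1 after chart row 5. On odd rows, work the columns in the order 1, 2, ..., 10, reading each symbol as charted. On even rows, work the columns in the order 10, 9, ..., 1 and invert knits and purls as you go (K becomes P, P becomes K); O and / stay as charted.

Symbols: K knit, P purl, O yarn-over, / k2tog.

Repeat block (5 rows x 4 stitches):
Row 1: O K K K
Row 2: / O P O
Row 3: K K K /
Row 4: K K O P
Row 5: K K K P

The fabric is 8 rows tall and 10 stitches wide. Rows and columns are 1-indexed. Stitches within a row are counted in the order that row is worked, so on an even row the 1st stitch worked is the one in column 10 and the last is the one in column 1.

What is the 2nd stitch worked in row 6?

Stitch:
O

Derivation:
Row 6: (6-1) mod 5 = 0, so use chart row 1. Even row -> WS.
Chart row 1 tiled across columns 1-10: O K K K O K K K O K
WS: work from column 10 back to column 1 (reverse the tiled row), swapping K<->P (O and / unchanged).
Row 6 as worked: P O P P P O P P P O
The 2nd stitch worked is O.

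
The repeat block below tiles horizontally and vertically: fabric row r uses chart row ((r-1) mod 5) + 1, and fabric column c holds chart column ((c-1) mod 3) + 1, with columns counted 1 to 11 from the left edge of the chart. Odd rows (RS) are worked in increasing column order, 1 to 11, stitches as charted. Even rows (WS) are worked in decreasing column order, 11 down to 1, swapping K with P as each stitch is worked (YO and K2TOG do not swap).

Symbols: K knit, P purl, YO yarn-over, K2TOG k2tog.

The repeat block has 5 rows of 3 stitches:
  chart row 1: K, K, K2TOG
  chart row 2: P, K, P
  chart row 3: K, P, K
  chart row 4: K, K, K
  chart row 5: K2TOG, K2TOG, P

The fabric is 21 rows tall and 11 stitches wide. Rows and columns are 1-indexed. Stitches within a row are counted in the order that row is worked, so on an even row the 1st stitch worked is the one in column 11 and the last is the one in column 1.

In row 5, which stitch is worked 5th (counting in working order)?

Row 5: (5-1) mod 5 = 4, so use chart row 5. Odd row -> RS.
Chart row 5 tiled across columns 1-11: K2TOG K2TOG P K2TOG K2TOG P K2TOG K2TOG P K2TOG K2TOG
Right side: take the tiled row as-is (worked left to right from column 1).
The 5th stitch worked is K2TOG.

== STITCH ==
K2TOG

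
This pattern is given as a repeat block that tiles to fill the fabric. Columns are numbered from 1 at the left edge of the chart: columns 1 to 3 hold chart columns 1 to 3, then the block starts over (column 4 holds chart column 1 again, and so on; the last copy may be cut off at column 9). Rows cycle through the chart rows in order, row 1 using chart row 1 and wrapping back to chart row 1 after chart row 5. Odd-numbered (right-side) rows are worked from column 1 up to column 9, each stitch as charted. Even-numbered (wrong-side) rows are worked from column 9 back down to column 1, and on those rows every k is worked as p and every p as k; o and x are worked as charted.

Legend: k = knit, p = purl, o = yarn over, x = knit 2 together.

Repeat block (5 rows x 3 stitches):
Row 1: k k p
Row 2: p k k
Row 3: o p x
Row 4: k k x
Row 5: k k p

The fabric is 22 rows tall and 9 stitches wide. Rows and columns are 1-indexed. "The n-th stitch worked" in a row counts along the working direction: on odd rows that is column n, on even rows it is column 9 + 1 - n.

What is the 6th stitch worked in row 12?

For row 12: chart row = ((12-1) mod 5) + 1 = 2; this is a WS (even) row.
Chart row 2 tiled across columns 1-9: p k k p k k p k k
WS: work from column 9 back to column 1 (reverse the tiled row), swapping k<->p (o and x unchanged).
Row 12 as worked: p p k p p k p p k
The 6th stitch worked is k.

Stitch:
k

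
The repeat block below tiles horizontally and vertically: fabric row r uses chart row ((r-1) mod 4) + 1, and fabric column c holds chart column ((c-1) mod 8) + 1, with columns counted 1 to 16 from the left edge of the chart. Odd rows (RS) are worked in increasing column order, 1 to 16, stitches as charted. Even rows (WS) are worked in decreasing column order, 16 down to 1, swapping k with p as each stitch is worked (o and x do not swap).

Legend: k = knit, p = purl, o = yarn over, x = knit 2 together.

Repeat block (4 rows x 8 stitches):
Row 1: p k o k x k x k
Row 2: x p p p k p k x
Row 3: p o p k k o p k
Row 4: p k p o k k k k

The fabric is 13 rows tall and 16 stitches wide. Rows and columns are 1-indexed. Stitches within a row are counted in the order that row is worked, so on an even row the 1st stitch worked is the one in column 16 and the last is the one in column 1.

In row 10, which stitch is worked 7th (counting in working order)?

Result:
k

Derivation:
Row 10: (10-1) mod 4 = 1, so use chart row 2. Even row -> WS.
Chart row 2 tiled across columns 1-16: x p p p k p k x x p p p k p k x
Wrong side: read the tiled row from column 16 down to 1 and exchange k with p (leave o, x).
Row 10 as worked: x p k p k k k x x p k p k k k x
The 7th stitch worked is k.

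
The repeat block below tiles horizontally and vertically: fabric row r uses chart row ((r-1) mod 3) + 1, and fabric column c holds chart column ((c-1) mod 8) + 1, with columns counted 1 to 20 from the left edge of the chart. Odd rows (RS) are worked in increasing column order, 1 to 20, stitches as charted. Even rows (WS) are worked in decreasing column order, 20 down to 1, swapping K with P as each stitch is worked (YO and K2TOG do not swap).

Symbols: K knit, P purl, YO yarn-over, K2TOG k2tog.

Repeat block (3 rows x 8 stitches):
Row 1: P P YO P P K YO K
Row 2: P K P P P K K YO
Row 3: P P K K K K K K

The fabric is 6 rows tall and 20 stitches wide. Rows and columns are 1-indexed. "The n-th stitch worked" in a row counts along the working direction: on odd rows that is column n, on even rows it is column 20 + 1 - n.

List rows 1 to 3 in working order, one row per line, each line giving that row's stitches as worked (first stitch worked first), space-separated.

Row 1: chart row 1, RS - tile across columns 1-20 and work as-is.
Row 2: chart row 2, WS - tiled (columns 1-20): P K P P P K K YO P K P P P K K YO P K P P; work from column 20 back to 1 with K<->P swapped.
Row 3: chart row 3, RS - tile across columns 1-20 and work as-is.

Rows as worked:
P P YO P P K YO K P P YO P P K YO K P P YO P
K K P K YO P P K K K P K YO P P K K K P K
P P K K K K K K P P K K K K K K P P K K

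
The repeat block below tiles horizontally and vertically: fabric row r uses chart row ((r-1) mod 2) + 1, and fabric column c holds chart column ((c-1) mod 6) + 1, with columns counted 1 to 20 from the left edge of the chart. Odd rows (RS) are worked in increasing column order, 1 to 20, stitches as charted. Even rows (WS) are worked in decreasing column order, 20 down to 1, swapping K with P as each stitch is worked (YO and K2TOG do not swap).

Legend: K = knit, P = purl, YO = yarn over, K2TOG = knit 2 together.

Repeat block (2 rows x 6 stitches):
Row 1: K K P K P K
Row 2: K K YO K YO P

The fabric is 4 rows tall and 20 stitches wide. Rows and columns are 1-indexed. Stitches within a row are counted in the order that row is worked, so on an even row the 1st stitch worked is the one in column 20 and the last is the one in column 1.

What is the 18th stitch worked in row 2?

Result:
YO

Derivation:
For row 2: chart row = ((2-1) mod 2) + 1 = 2; this is a WS (even) row.
Chart row 2 tiled across columns 1-20: K K YO K YO P K K YO K YO P K K YO K YO P K K
WS: work from column 20 back to column 1 (reverse the tiled row), swapping K<->P (YO and K2TOG unchanged).
Row 2 as worked: P P K YO P YO P P K YO P YO P P K YO P YO P P
Counting 18 along the worked row gives YO.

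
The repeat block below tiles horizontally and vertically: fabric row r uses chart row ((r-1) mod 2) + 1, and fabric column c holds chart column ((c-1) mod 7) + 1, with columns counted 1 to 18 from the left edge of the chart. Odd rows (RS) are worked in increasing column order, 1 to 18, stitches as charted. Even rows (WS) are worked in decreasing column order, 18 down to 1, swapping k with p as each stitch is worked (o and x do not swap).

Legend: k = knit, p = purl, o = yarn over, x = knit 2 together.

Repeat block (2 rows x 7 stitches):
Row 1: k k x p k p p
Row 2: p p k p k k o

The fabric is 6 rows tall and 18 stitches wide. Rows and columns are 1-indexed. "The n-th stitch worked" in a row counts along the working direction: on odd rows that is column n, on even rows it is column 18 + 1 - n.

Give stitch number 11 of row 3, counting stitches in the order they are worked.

Row 3 uses chart row ((3-1) mod 2)+1 = 1. Row 3 is odd, so RS.
Chart row 1 tiled across columns 1-18: k k x p k p p k k x p k p p k k x p
RS: work column 1 to column 18, symbols as charted — the tiled row is the row as worked.
The 11th stitch worked is p.

== STITCH ==
p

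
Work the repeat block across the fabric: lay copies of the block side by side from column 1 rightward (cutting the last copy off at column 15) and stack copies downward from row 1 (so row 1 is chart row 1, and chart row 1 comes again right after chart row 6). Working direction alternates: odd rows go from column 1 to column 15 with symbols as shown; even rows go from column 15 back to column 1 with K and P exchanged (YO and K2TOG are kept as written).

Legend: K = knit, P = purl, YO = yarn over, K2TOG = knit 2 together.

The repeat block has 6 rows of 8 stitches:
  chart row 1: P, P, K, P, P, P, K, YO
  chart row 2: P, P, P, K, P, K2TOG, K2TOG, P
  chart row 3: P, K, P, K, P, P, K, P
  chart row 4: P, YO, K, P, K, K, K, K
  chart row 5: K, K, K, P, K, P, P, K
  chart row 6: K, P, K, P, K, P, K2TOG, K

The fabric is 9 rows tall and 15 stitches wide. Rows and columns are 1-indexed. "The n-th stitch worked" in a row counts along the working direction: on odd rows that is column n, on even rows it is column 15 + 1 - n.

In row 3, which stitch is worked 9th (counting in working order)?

Stitch:
P

Derivation:
Row 3: (3-1) mod 6 = 2, so use chart row 3. Odd row -> RS.
Chart row 3 tiled across columns 1-15: P K P K P P K P P K P K P P K
Right side: take the tiled row as-is (worked left to right from column 1).
Counting 9 along the worked row gives P.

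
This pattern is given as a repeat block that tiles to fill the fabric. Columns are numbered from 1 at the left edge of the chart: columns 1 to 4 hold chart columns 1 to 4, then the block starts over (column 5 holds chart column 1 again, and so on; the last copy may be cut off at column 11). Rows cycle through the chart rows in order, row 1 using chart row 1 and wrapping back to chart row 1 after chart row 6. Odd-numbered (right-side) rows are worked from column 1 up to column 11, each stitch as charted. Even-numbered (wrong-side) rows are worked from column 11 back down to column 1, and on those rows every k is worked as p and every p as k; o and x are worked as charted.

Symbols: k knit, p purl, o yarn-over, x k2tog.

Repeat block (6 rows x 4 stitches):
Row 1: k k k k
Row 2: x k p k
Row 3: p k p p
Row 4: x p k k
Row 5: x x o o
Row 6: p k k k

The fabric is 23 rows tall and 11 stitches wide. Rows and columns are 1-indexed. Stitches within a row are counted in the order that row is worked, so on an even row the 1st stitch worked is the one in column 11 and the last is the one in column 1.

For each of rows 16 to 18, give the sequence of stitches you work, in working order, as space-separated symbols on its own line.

Row 16: chart row 4, WS - tiled (columns 1-11): x p k k x p k k x p k; work from column 11 back to 1 with k<->p swapped.
Row 17: chart row 5, RS - tile across columns 1-11 and work as-is.
Row 18: chart row 6, WS - tiled (columns 1-11): p k k k p k k k p k k; work from column 11 back to 1 with k<->p swapped.

== ROWS AS WORKED ==
p k x p p k x p p k x
x x o o x x o o x x o
p p k p p p k p p p k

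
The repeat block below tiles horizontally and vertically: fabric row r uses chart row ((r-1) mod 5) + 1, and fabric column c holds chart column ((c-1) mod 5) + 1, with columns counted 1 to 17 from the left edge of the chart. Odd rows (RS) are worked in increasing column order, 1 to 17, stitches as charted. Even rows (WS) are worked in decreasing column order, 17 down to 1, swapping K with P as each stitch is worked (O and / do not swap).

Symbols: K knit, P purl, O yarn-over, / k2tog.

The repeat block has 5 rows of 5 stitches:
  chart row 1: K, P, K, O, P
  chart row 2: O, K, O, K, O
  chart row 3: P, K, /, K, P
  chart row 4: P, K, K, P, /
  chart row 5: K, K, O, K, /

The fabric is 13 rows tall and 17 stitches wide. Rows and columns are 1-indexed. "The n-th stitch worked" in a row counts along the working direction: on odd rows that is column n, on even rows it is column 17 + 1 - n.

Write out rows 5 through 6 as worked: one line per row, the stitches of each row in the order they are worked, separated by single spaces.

Result:
K K O K / K K O K / K K O K / K K
K P K O P K P K O P K P K O P K P

Derivation:
Row 5: chart row 5, RS - tile across columns 1-17 and work as-is.
Row 6: chart row 1, WS - tiled (columns 1-17): K P K O P K P K O P K P K O P K P; work from column 17 back to 1 with K<->P swapped.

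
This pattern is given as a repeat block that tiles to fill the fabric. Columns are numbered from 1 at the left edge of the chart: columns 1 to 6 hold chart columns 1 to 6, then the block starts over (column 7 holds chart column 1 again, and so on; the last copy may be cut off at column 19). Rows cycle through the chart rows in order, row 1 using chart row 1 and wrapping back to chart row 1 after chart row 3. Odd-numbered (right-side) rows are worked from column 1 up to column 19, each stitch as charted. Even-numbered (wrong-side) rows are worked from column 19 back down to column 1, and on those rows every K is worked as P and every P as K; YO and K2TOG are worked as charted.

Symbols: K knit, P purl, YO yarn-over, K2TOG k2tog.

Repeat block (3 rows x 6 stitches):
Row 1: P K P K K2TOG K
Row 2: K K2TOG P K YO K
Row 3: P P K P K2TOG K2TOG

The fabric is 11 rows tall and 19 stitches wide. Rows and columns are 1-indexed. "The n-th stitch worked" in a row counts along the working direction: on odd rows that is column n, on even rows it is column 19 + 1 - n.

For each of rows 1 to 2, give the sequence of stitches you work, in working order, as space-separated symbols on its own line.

Result:
P K P K K2TOG K P K P K K2TOG K P K P K K2TOG K P
P P YO P K K2TOG P P YO P K K2TOG P P YO P K K2TOG P

Derivation:
Row 1: chart row 1, RS - tile across columns 1-19 and work as-is.
Row 2: chart row 2, WS - tiled (columns 1-19): K K2TOG P K YO K K K2TOG P K YO K K K2TOG P K YO K K; work from column 19 back to 1 with K<->P swapped.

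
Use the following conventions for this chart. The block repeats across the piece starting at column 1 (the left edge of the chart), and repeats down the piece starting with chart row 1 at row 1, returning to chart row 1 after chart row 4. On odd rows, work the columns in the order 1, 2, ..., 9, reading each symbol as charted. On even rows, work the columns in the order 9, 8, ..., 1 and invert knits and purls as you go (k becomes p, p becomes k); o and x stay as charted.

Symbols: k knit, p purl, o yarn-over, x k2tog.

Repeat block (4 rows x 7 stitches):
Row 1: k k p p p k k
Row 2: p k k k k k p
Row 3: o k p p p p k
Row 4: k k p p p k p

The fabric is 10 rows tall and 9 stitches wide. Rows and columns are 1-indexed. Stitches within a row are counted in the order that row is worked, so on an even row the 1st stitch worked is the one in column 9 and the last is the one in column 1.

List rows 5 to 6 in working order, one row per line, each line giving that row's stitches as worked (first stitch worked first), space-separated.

Result:
k k p p p k k k k
p k k p p p p p k

Derivation:
Row 5: chart row 1, RS - tile across columns 1-9 and work as-is.
Row 6: chart row 2, WS - tiled (columns 1-9): p k k k k k p p k; work from column 9 back to 1 with k<->p swapped.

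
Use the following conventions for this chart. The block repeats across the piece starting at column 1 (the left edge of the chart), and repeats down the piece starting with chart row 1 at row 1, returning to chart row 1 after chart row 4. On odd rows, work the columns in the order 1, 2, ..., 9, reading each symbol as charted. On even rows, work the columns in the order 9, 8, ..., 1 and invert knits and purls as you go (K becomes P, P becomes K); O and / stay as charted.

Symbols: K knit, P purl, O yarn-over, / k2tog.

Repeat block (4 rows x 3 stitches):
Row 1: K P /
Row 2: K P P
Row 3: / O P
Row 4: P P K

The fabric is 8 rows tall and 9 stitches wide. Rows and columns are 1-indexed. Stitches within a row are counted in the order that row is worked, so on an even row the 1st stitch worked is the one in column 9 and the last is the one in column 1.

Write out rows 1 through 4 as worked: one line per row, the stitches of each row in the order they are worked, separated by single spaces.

Row 1: chart row 1, RS - tile across columns 1-9 and work as-is.
Row 2: chart row 2, WS - tiled (columns 1-9): K P P K P P K P P; work from column 9 back to 1 with K<->P swapped.
Row 3: chart row 3, RS - tile across columns 1-9 and work as-is.
Row 4: chart row 4, WS - tiled (columns 1-9): P P K P P K P P K; work from column 9 back to 1 with K<->P swapped.

Rows as worked:
K P / K P / K P /
K K P K K P K K P
/ O P / O P / O P
P K K P K K P K K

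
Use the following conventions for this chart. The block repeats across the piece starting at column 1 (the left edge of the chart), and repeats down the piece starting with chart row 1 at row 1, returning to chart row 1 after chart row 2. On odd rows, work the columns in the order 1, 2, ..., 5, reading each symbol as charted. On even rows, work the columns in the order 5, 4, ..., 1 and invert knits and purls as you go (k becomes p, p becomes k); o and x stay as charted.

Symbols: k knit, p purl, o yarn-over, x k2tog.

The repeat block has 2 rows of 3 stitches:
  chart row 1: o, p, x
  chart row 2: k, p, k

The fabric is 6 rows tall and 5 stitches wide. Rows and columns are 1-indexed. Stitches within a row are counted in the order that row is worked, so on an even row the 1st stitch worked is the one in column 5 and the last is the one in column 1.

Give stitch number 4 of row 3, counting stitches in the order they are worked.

Stitch:
o

Derivation:
For row 3: chart row = ((3-1) mod 2) + 1 = 1; this is a RS (odd) row.
Chart row 1 tiled across columns 1-5: o p x o p
RS row: no reversal, no swap; stitch n worked = column n.
Stitch 4 in working order -> o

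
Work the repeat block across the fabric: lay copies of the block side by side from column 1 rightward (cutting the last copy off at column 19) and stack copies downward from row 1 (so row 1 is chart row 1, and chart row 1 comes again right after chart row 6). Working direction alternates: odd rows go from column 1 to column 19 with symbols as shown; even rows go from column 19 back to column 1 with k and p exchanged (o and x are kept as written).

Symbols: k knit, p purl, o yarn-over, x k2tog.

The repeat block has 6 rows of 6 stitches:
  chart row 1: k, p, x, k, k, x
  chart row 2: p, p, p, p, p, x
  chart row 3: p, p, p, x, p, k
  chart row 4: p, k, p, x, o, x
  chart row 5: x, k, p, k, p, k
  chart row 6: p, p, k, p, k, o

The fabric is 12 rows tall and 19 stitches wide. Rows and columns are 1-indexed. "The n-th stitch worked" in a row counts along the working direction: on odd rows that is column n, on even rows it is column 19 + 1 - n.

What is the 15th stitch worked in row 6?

Row 6: (6-1) mod 6 = 5, so use chart row 6. Even row -> WS.
Chart row 6 tiled across columns 1-19: p p k p k o p p k p k o p p k p k o p
Wrong side: read the tiled row from column 19 down to 1 and exchange k with p (leave o, x).
Row 6 as worked: k o p k p k k o p k p k k o p k p k k
The 15th stitch worked is p.

== STITCH ==
p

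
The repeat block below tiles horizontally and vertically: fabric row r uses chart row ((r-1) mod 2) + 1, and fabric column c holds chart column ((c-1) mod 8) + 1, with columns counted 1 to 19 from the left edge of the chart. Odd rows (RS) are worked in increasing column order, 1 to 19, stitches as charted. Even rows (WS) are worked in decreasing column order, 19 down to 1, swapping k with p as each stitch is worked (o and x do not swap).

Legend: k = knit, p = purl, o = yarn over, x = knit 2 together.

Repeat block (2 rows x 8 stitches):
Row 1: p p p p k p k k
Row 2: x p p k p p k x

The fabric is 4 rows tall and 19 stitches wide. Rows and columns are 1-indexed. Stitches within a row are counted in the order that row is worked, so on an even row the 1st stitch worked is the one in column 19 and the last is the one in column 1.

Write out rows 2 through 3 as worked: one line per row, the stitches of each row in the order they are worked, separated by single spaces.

Result:
k k x x p k k p k k x x p k k p k k x
p p p p k p k k p p p p k p k k p p p

Derivation:
Row 2: chart row 2, WS - tiled (columns 1-19): x p p k p p k x x p p k p p k x x p p; work from column 19 back to 1 with k<->p swapped.
Row 3: chart row 1, RS - tile across columns 1-19 and work as-is.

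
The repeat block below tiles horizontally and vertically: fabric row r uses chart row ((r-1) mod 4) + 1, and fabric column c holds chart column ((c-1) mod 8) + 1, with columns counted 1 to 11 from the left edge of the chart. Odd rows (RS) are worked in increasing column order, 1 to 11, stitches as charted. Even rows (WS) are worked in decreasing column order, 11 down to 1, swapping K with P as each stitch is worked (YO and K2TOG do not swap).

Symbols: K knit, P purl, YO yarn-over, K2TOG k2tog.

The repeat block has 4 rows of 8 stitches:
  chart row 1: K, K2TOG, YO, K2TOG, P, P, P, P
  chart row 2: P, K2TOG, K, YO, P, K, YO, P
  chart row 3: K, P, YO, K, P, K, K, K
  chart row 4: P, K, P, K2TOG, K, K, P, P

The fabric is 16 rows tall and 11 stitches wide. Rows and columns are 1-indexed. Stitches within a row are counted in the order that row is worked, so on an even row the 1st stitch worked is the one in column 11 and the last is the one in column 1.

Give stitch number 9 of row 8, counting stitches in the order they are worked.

Row 8: (8-1) mod 4 = 3, so use chart row 4. Even row -> WS.
Chart row 4 tiled across columns 1-11: P K P K2TOG K K P P P K P
WS: work from column 11 back to column 1 (reverse the tiled row), swapping K<->P (YO and K2TOG unchanged).
Row 8 as worked: K P K K K P P K2TOG K P K
Counting 9 along the worked row gives K.

Result:
K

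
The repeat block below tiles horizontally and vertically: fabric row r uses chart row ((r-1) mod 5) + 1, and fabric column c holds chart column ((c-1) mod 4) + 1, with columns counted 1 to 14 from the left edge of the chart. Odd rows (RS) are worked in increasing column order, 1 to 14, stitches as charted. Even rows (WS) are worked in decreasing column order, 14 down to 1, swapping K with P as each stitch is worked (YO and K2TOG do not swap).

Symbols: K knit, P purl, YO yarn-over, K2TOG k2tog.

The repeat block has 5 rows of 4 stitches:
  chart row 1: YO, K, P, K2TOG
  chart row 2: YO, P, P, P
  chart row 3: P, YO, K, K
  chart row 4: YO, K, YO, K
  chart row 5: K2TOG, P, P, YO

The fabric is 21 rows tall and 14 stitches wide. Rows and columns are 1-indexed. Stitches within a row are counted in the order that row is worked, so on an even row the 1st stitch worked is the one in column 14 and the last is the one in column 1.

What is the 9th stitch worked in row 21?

== STITCH ==
YO

Derivation:
For row 21: chart row = ((21-1) mod 5) + 1 = 1; this is a RS (odd) row.
Chart row 1 tiled across columns 1-14: YO K P K2TOG YO K P K2TOG YO K P K2TOG YO K
Right side: take the tiled row as-is (worked left to right from column 1).
Stitch 9 in working order -> YO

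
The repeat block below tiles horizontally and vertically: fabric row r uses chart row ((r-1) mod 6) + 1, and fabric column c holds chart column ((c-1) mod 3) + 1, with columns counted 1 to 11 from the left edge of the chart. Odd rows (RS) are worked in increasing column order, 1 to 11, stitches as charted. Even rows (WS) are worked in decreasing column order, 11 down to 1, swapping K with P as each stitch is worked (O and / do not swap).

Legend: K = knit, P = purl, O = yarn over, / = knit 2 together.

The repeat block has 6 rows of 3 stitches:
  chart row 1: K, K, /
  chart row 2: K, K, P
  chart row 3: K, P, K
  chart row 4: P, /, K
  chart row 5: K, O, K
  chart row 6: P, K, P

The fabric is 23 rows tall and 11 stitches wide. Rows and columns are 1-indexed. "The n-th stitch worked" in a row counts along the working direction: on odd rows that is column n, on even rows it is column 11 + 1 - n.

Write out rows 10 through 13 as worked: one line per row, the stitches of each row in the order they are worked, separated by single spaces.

Row 10: chart row 4, WS - tiled (columns 1-11): P / K P / K P / K P /; work from column 11 back to 1 with K<->P swapped.
Row 11: chart row 5, RS - tile across columns 1-11 and work as-is.
Row 12: chart row 6, WS - tiled (columns 1-11): P K P P K P P K P P K; work from column 11 back to 1 with K<->P swapped.
Row 13: chart row 1, RS - tile across columns 1-11 and work as-is.

== ROWS AS WORKED ==
/ K P / K P / K P / K
K O K K O K K O K K O
P K K P K K P K K P K
K K / K K / K K / K K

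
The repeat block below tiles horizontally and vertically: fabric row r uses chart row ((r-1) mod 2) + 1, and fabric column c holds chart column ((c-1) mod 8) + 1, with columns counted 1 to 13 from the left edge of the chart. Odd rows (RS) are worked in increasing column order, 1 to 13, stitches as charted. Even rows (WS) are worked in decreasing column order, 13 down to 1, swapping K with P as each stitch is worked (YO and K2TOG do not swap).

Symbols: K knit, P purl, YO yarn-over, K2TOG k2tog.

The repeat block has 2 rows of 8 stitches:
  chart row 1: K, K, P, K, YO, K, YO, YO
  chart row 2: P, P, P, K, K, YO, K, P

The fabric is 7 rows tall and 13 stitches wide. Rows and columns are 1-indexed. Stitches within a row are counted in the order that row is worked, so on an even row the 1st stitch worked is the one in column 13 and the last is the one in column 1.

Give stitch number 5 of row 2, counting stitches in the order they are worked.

== STITCH ==
K

Derivation:
For row 2: chart row = ((2-1) mod 2) + 1 = 2; this is a WS (even) row.
Chart row 2 tiled across columns 1-13: P P P K K YO K P P P P K K
WS: work from column 13 back to column 1 (reverse the tiled row), swapping K<->P (YO and K2TOG unchanged).
Row 2 as worked: P P K K K K P YO P P K K K
Stitch 5 in working order -> K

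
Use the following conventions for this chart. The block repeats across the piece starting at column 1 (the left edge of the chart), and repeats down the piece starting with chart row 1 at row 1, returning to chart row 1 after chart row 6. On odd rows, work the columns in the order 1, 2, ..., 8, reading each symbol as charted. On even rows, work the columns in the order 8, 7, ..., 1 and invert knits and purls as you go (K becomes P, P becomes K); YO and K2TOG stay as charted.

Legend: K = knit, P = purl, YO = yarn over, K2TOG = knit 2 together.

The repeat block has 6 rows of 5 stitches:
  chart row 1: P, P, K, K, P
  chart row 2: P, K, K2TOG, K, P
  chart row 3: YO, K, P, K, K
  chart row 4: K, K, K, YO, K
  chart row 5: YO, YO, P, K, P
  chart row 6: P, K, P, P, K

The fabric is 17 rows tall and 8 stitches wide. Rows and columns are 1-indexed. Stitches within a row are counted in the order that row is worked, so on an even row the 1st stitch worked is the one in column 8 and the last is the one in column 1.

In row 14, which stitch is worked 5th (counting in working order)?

Row 14: (14-1) mod 6 = 1, so use chart row 2. Even row -> WS.
Chart row 2 tiled across columns 1-8: P K K2TOG K P P K K2TOG
WS: work from column 8 back to column 1 (reverse the tiled row), swapping K<->P (YO and K2TOG unchanged).
Row 14 as worked: K2TOG P K K P K2TOG P K
The 5th stitch worked is P.

Stitch:
P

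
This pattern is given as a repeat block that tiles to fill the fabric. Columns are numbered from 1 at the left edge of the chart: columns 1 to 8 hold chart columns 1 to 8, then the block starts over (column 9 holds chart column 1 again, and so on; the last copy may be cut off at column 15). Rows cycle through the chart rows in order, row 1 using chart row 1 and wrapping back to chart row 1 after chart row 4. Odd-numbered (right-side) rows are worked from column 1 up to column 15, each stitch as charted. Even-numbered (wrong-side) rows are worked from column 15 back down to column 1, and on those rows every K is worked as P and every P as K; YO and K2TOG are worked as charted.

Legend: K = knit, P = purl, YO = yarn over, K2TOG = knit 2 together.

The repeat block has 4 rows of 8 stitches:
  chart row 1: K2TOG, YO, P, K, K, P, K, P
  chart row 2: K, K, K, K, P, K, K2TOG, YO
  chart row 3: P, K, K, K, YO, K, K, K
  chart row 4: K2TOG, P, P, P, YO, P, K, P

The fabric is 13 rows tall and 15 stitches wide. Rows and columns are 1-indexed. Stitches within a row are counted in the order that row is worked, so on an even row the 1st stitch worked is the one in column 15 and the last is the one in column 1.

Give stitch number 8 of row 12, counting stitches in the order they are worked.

== STITCH ==
K

Derivation:
For row 12: chart row = ((12-1) mod 4) + 1 = 4; this is a WS (even) row.
Chart row 4 tiled across columns 1-15: K2TOG P P P YO P K P K2TOG P P P YO P K
WS row: flip the tiled sequence (start at column 15) and apply K<->P; YO and K2TOG stay.
Row 12 as worked: P K YO K K K K2TOG K P K YO K K K K2TOG
Stitch 8 in working order -> K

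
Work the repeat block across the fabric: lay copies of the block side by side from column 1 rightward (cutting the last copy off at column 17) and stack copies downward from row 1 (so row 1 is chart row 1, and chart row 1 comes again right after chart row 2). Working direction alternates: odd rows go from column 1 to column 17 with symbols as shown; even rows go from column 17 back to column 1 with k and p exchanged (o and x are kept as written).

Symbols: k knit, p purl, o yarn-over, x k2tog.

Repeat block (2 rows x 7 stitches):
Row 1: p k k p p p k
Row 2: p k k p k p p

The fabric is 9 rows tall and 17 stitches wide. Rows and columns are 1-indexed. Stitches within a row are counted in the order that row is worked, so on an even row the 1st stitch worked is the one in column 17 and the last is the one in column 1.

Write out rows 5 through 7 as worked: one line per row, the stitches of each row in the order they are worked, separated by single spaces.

== ROWS AS WORKED ==
p k k p p p k p k k p p p k p k k
p p k k k p k p p k k k p k p p k
p k k p p p k p k k p p p k p k k

Derivation:
Row 5: chart row 1, RS - tile across columns 1-17 and work as-is.
Row 6: chart row 2, WS - tiled (columns 1-17): p k k p k p p p k k p k p p p k k; work from column 17 back to 1 with k<->p swapped.
Row 7: chart row 1, RS - tile across columns 1-17 and work as-is.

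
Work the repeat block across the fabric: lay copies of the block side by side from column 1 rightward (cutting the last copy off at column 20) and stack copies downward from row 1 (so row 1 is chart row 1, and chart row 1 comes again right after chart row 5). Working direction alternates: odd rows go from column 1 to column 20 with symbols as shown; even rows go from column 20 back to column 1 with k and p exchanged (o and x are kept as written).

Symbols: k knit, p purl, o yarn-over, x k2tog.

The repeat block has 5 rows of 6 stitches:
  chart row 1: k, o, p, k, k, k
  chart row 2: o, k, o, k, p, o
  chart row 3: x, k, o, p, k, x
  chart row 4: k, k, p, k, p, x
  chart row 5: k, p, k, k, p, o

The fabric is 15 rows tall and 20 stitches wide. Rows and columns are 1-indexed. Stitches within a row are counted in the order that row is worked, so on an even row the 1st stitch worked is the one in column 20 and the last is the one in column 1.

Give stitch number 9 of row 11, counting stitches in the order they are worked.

Row 11 uses chart row ((11-1) mod 5)+1 = 1. Row 11 is odd, so RS.
Chart row 1 tiled across columns 1-20: k o p k k k k o p k k k k o p k k k k o
RS row: no reversal, no swap; stitch n worked = column n.
Counting 9 along the worked row gives p.

Stitch:
p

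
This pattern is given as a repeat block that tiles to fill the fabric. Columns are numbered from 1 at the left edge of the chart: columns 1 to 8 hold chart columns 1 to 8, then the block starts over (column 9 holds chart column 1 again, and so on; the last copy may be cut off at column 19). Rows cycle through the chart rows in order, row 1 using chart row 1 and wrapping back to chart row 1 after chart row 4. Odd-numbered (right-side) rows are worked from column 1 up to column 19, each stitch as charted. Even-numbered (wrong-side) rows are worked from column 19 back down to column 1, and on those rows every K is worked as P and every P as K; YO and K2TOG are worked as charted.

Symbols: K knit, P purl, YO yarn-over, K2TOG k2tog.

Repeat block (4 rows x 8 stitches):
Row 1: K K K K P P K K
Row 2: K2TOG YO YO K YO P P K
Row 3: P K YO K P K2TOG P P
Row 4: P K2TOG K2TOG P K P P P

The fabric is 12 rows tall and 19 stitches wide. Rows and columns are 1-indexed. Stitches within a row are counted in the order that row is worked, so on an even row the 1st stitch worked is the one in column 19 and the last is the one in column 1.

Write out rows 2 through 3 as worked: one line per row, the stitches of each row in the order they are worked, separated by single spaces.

Row 2: chart row 2, WS - tiled (columns 1-19): K2TOG YO YO K YO P P K K2TOG YO YO K YO P P K K2TOG YO YO; work from column 19 back to 1 with K<->P swapped.
Row 3: chart row 3, RS - tile across columns 1-19 and work as-is.

Result:
YO YO K2TOG P K K YO P YO YO K2TOG P K K YO P YO YO K2TOG
P K YO K P K2TOG P P P K YO K P K2TOG P P P K YO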